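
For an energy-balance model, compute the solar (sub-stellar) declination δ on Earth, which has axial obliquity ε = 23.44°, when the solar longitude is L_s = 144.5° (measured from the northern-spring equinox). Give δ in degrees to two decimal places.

δ = +13.36°

sin δ = sin ε · sin L_s = sin 23.44° × sin 144.5° = 0.230997.
δ = arcsin(0.230997) = +13.36°.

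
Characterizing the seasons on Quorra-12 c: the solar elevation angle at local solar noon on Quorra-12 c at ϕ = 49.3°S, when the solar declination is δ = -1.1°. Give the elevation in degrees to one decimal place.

41.8°

At local noon the hour angle is zero, so the zenith angle equals |ϕ − δ| = |-49.3° − (-1.100°)| = 48.200°.
Elevation = 90° − 48.200° = 41.8°.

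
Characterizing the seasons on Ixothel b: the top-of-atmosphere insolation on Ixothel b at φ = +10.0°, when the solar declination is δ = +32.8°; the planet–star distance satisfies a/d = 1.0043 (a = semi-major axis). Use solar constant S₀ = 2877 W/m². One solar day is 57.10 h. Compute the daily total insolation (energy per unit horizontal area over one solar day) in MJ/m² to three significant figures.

186 MJ/m²

cos H₀ = −tan(+10.0°) tan(+32.800°) = -0.1136, H₀ = 1.6847 rad.
Bracket: H₀ sin φ sin δ + cos φ cos δ sin H₀ = 1.6847×0.17365×0.54171 + 0.98481×0.84057×0.99352 = 0.158476 + 0.822438 = 0.980914.
Inverse-square distance factor (a/d)² = 1.0043² = 1.008618.
Q̄ = (S₀/π) × 1.008618 × [bracket] = (2877/π) × 1.008618 × 0.980914 = 906.04 W/m².
Daily total = Q̄ × 57.10 h × 3600 s/h = 906.04 × 57.10 × 3600 / 10⁶ = 186.2 MJ/m².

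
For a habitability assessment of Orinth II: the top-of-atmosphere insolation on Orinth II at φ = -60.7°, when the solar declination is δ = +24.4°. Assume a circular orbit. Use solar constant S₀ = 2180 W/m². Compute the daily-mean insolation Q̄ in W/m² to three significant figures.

Q̄ ≈ 24.7 W/m²

cos H₀ = −tan(-60.7°) tan(+24.400°) = 0.8083, H₀ = 0.6295 rad.
Bracket: H₀ sin φ sin δ + cos φ cos δ sin H₀ = 0.6295×-0.87207×0.41310 + 0.48938×0.91068×0.58871 = -0.226779 + 0.262370 = 0.035591.
Q̄ = (S₀/π) × [bracket] = (2180/π) × 0.035591 = 24.70 W/m².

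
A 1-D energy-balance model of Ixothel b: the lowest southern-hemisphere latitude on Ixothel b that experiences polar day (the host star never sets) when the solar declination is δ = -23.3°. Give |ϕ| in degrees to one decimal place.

Polar day requires cos h₀ = −tan ϕ tan δ ≤ −1, i.e. tan ϕ tan δ ≥ 1.
The boundary is |tan ϕ| · |tan δ| = 1, so |ϕ| = 90° − |δ| = 90° − 23.3° = 66.7° in the southern hemisphere.

|ϕ| = 66.7°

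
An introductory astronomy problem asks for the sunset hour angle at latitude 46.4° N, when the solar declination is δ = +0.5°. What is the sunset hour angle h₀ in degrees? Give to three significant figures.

h₀ = 90.5°

cos h₀ = −tan ϕ · tan δ = −tan(+46.4°) × tan(+0.500°) = -0.0092, so h₀ = 1.5800 rad = 90.53°.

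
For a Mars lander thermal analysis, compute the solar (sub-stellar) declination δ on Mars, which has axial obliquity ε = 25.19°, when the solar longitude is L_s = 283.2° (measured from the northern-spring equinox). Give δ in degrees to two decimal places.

sin δ = sin ε · sin L_s = sin 25.19° × sin 283.2° = -0.414376.
δ = arcsin(-0.414376) = -24.48°.

δ = -24.48°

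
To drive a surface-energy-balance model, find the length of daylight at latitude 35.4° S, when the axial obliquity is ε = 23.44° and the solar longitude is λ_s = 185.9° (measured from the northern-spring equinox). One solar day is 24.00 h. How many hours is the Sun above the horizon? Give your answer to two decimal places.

Solar declination: sin δ = sin ε · sin λ_s = sin 23.44° × sin 185.9° = -0.04089, so δ = -2.343°.
cos H₀ = −tan φ · tan δ = −tan(-35.4°) × tan(-2.343°) = -0.0291, so H₀ = 1.5999 rad = 91.67°.
Daylight = 2H₀/(2π) × 24.00 h = (1.5999/π) × 24.00 = 12.22 h.

12.22 h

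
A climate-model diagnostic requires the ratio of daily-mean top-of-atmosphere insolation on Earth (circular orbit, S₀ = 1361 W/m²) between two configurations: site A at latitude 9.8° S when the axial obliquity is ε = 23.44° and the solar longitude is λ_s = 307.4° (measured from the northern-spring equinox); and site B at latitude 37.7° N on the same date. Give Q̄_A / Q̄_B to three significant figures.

— Configuration A (φ=-9.8°):
Solar declination: sin δ = sin ε · sin λ_s = sin 23.44° × sin 307.4° = -0.31601, so δ = -18.422°.
cos H₀ = −tan(-9.8°) tan(-18.422°) = -0.0575, H₀ = 1.6284 rad.
Bracket: H₀ sin φ sin δ + cos φ cos δ sin H₀ = 1.6284×-0.17021×-0.31601 + 0.98541×0.94876×0.99834 = 0.087588 + 0.933366 = 1.020954.
Q̄ = (S₀/π) × [bracket] = (1361/π) × 1.020954 = 442.30 W/m².
— Configuration B (φ=+37.7°):
cos H₀ = −tan(+37.7°) tan(-18.422°) = 0.2574, H₀ = 1.3104 rad.
Bracket: H₀ sin φ sin δ + cos φ cos δ sin H₀ = 1.3104×0.61153×-0.31601 + 0.79122×0.94876×0.96630 = -0.253234 + 0.725380 = 0.472146.
Q̄ = (S₀/π) × [bracket] = (1361/π) × 0.472146 = 204.54 W/m².
Ratio Q̄_A / Q̄_B = 442.30 / 204.54 = 2.162.

Q̄_A / Q̄_B ≈ 2.16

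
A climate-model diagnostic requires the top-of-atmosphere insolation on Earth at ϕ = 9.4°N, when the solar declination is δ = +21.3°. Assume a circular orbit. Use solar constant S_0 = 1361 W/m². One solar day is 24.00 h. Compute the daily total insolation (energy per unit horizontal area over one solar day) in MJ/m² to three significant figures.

cos h₀ = −tan(+9.4°) tan(+21.300°) = -0.0645, h₀ = 1.6354 rad.
Bracket: h₀ sin ϕ sin δ + cos ϕ cos δ sin h₀ = 1.6354×0.16333×0.36325 + 0.98657×0.93169×0.99791 = 0.097028 + 0.917256 = 1.014284.
Q̄ = (S_0/π) × [bracket] = (1361/π) × 1.014284 = 439.41 W/m².
Daily total = Q̄ × 24.00 h × 3600 s/h = 439.41 × 24.00 × 3600 / 10⁶ = 37.97 MJ/m².

38.0 MJ/m²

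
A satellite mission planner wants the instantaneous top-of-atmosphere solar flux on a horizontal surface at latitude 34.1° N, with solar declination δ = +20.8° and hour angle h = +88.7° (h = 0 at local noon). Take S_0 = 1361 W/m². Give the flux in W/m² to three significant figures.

295 W/m²

cos θ_z = sin ϕ sin δ + cos ϕ cos δ cos h = 0.199087 + 0.017562 = 0.216649.
Flux = S_0 · cos θ_z = 1361 × 0.216649 = 294.9 W/m².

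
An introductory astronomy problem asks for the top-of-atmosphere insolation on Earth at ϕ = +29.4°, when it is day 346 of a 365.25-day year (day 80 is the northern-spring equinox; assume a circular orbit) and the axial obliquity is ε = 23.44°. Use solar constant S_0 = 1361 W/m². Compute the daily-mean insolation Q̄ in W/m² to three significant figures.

Q̄ ≈ 225 W/m²

Solar longitude: L_s = 360° × (346 − 80)/365.25 = 262.177°.
sin δ = sin 23.44° × sin 262.177° = -0.39409, so δ = -23.209°.
cos h₀ = −tan(+29.4°) tan(-23.209°) = 0.2416, h₀ = 1.3268 rad.
Bracket: h₀ sin ϕ sin δ + cos ϕ cos δ sin h₀ = 1.3268×0.49090×-0.39409 + 0.87121×0.91907×0.97037 = -0.256681 + 0.776978 = 0.520297.
Q̄ = (S_0/π) × [bracket] = (1361/π) × 0.520297 = 225.4 W/m².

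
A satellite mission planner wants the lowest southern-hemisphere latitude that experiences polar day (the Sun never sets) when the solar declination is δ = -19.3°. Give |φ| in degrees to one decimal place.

|φ| = 70.7°

Polar day requires cos H₀ = −tan φ tan δ ≤ −1, i.e. tan φ tan δ ≥ 1.
The boundary is |tan φ| · |tan δ| = 1, so |φ| = 90° − |δ| = 90° − 19.3° = 70.7° in the southern hemisphere.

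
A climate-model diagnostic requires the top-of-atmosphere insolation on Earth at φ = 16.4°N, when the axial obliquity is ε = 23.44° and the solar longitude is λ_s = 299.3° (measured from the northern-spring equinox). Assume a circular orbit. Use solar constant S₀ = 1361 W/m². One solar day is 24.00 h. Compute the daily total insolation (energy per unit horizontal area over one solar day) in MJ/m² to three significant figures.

Solar declination: sin δ = sin ε · sin λ_s = sin 23.44° × sin 299.3° = -0.34690, so δ = -20.298°.
cos H₀ = −tan(+16.4°) tan(-20.298°) = 0.1089, H₀ = 1.4617 rad.
Bracket: H₀ sin φ sin δ + cos φ cos δ sin H₀ = 1.4617×0.28234×-0.34690 + 0.95931×0.93790×0.99406 = -0.143164 + 0.894392 = 0.751228.
Q̄ = (S₀/π) × [bracket] = (1361/π) × 0.751228 = 325.45 W/m².
Daily total = Q̄ × 24.00 h × 3600 s/h = 325.45 × 24.00 × 3600 / 10⁶ = 28.12 MJ/m².

28.1 MJ/m²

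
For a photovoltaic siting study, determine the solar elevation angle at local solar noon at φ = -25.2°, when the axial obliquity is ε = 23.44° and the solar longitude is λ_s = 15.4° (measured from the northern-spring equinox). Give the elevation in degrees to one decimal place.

58.7°

Solar declination: sin δ = sin ε · sin λ_s = sin 23.44° × sin 15.4° = 0.10564, so δ = +6.064°.
At local noon the hour angle is zero, so the zenith angle equals |φ − δ| = |-25.2° − (+6.064°)| = 31.264°.
Elevation = 90° − 31.264° = 58.7°.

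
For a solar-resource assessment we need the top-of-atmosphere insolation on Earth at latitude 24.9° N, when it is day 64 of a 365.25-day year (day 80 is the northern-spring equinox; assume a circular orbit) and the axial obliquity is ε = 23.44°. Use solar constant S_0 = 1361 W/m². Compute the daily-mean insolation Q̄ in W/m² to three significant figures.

Q̄ ≈ 360 W/m²

Solar longitude: L_s = 360° × (64 − 80)/365.25 = -15.770°, i.e. -15.770° + 360° = 344.230°.
sin δ = sin 23.44° × sin 344.230° = -0.10811, so δ = -6.206°.
cos h₀ = −tan(+24.9°) tan(-6.206°) = 0.0505, h₀ = 1.5203 rad.
Bracket: h₀ sin ϕ sin δ + cos ϕ cos δ sin h₀ = 1.5203×0.42104×-0.10811 + 0.90704×0.99414×0.99873 = -0.069202 + 0.900580 = 0.831378.
Q̄ = (S_0/π) × [bracket] = (1361/π) × 0.831378 = 360.2 W/m².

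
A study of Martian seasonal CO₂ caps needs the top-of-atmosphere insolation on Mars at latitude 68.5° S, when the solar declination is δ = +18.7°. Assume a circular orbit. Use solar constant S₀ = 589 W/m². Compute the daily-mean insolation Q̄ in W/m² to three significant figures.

Q̄ ≈ 3.26 W/m²

cos H₀ = −tan(-68.5°) tan(+18.700°) = 0.8593, H₀ = 0.5369 rad.
Bracket: H₀ sin φ sin δ + cos φ cos δ sin H₀ = 0.5369×-0.93042×0.32061 + 0.36650×0.94721×0.51150 = -0.160158 + 0.177568 = 0.017410.
Q̄ = (S₀/π) × [bracket] = (589/π) × 0.017410 = 3.264 W/m².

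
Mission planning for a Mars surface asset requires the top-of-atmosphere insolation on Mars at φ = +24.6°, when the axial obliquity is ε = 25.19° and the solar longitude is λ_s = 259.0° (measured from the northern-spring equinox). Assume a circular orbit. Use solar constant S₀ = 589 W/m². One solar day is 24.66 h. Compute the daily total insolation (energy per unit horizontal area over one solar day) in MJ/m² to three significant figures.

Solar declination: sin δ = sin ε · sin λ_s = sin 25.19° × sin 259.0° = -0.41780, so δ = -24.696°.
cos H₀ = −tan(+24.6°) tan(-24.696°) = 0.2105, H₀ = 1.3587 rad.
Bracket: H₀ sin φ sin δ + cos φ cos δ sin H₀ = 1.3587×0.41628×-0.41780 + 0.90924×0.90854×0.97759 = -0.236308 + 0.807568 = 0.571260.
Q̄ = (S₀/π) × [bracket] = (589/π) × 0.571260 = 107.10 W/m².
Daily total = Q̄ × 24.66 h × 3600 s/h = 107.10 × 24.66 × 3600 / 10⁶ = 9.508 MJ/m².

9.51 MJ/m²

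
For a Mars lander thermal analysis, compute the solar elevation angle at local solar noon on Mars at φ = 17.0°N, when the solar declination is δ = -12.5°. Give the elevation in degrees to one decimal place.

At local noon the hour angle is zero, so the zenith angle equals |φ − δ| = |+17.0° − (-12.500°)| = 29.500°.
Elevation = 90° − 29.500° = 60.5°.

60.5°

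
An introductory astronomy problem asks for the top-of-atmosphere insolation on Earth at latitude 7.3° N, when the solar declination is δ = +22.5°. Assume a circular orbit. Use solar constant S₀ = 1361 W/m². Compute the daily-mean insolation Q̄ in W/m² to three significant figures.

Q̄ ≈ 431 W/m²

cos H₀ = −tan(+7.3°) tan(+22.500°) = -0.0531, H₀ = 1.6239 rad.
Bracket: H₀ sin φ sin δ + cos φ cos δ sin H₀ = 1.6239×0.12706×0.38268 + 0.99189×0.92388×0.99859 = 0.078959 + 0.915095 = 0.994054.
Q̄ = (S₀/π) × [bracket] = (1361/π) × 0.994054 = 430.6 W/m².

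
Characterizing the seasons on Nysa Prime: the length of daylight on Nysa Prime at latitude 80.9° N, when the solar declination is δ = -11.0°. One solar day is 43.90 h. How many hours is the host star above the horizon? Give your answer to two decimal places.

0.00 h

cos h₀ = −tan ϕ · tan δ = 1.2136 ≥ 1, so the host star never rises (polar night) and h₀ = 0.
Daylight = 2h₀/(2π) × 43.90 h = (0.0000/π) × 43.90 = 0.00 h.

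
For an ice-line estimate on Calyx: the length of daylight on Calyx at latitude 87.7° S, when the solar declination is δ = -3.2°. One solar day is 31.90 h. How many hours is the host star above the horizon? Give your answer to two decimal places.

31.90 h

Sunrise equation: cos H₀ = −tan φ · tan δ = -1.3920 ≤ −1, so the host star never sets (polar day) and H₀ = π.
Daylight = 2H₀/(2π) × 31.90 h = (3.1416/π) × 31.90 = 31.90 h.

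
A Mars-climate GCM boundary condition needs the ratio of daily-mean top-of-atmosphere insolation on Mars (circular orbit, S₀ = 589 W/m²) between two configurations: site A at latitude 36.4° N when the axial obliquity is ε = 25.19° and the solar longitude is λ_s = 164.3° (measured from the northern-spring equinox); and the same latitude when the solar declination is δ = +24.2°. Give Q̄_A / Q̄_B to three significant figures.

Q̄_A / Q̄_B ≈ 0.786

— Configuration A (φ=+36.4°):
Solar declination: sin δ = sin ε · sin λ_s = sin 25.19° × sin 164.3° = 0.11517, so δ = +6.614°.
cos H₀ = −tan(+36.4°) tan(+6.614°) = -0.0855, H₀ = 1.6564 rad.
Bracket: H₀ sin φ sin δ + cos φ cos δ sin H₀ = 1.6564×0.59342×0.11517 + 0.80489×0.99335×0.99634 = 0.113205 + 0.796611 = 0.909816.
Q̄ = (S₀/π) × [bracket] = (589/π) × 0.909816 = 170.58 W/m².
— Configuration B (φ=+36.4°):
cos H₀ = −tan(+36.4°) tan(+24.200°) = -0.3313, H₀ = 1.9085 rad.
Bracket: H₀ sin φ sin δ + cos φ cos δ sin H₀ = 1.9085×0.59342×0.40992 + 0.80489×0.91212×0.94351 = 0.464252 + 0.692684 = 1.156936.
Q̄ = (S₀/π) × [bracket] = (589/π) × 1.156936 = 216.91 W/m².
Ratio Q̄_A / Q̄_B = 170.58 / 216.91 = 0.7864.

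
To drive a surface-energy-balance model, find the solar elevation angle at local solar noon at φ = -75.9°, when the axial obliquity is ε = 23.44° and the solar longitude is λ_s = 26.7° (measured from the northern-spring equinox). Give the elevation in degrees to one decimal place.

3.8°

Solar declination: sin δ = sin ε · sin λ_s = sin 23.44° × sin 26.7° = 0.17873, so δ = +10.296°.
At local noon the hour angle is zero, so the zenith angle equals |φ − δ| = |-75.9° − (+10.296°)| = 86.196°.
Elevation = 90° − 86.196° = 3.8°.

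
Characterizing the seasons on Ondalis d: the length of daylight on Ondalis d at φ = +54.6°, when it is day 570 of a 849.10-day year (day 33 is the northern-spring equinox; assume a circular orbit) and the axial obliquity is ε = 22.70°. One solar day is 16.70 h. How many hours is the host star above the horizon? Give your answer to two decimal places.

6.05 h

Solar longitude: λ_s = 360° × (570 − 33)/849.10 = 227.676°.
sin δ = sin 22.70° × sin 227.676° = -0.28532, so δ = -16.578°.
cos H₀ = −tan φ · tan δ = −tan(+54.6°) × tan(-16.578°) = 0.4189, so H₀ = 1.1386 rad = 65.23°.
Daylight = 2H₀/(2π) × 16.70 h = (1.1386/π) × 16.70 = 6.05 h.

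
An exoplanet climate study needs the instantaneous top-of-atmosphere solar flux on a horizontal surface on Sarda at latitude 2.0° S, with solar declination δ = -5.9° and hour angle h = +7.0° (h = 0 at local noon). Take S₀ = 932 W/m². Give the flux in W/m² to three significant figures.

cos θ_z = sin φ sin δ + cos φ cos δ cos h = 0.003587 + 0.986687 = 0.990274.
Flux = S₀ · cos θ_z = 932 × 0.990274 = 922.9 W/m².

923 W/m²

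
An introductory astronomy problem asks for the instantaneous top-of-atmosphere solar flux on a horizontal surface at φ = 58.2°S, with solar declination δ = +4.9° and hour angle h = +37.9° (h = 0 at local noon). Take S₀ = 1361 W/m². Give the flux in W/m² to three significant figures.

cos θ_z = sin φ sin δ + cos φ cos δ cos h = -0.072595 + 0.414293 = 0.341698.
Flux = S₀ · cos θ_z = 1361 × 0.341698 = 465.1 W/m².

465 W/m²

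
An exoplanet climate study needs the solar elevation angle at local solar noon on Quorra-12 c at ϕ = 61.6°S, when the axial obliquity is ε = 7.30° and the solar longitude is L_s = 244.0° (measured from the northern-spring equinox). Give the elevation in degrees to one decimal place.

35.0°

Solar declination: sin δ = sin ε · sin L_s = sin 7.30° × sin 244.0° = -0.11420, so δ = -6.558°.
At local noon the hour angle is zero, so the zenith angle equals |ϕ − δ| = |-61.6° − (-6.558°)| = 55.042°.
Elevation = 90° − 55.042° = 35.0°.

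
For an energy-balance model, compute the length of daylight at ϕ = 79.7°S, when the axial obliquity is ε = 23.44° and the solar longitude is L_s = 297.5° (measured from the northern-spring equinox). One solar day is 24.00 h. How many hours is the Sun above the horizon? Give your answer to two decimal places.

24.00 h

Solar declination: sin δ = sin ε · sin L_s = sin 23.44° × sin 297.5° = -0.35284, so δ = -20.661°.
Sunrise equation: cos h₀ = −tan ϕ · tan δ = -2.0750 ≤ −1, so the Sun never sets (polar day) and h₀ = π.
Daylight = 2h₀/(2π) × 24.00 h = (3.1416/π) × 24.00 = 24.00 h.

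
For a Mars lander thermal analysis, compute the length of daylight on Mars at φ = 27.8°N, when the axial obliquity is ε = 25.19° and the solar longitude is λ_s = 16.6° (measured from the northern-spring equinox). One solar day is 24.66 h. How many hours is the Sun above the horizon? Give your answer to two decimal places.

Solar declination: sin δ = sin ε · sin λ_s = sin 25.19° × sin 16.6° = 0.12160, so δ = +6.984°.
cos H₀ = −tan φ · tan δ = −tan(+27.8°) × tan(+6.984°) = -0.0646, so H₀ = 1.6354 rad = 93.70°.
Daylight = 2H₀/(2π) × 24.66 h = (1.6354/π) × 24.66 = 12.84 h.

12.84 h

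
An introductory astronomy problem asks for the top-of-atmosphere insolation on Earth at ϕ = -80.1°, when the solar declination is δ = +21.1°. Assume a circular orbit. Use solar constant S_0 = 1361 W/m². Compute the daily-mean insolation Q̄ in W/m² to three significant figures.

Q̄ ≈ 0.00 W/m²

cos h₀ = −tan(-80.1°) tan(+21.100°) = 2.2109 ≥ 1 ⇒ polar night, h₀ = 0 and Q̄ = 0.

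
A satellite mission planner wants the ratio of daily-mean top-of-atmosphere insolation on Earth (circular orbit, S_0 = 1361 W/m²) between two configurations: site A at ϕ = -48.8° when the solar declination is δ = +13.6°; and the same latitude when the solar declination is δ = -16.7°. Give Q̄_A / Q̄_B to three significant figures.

— Configuration A (ϕ=-48.8°):
cos h₀ = −tan(-48.8°) tan(+13.600°) = 0.2763, h₀ = 1.2908 rad.
Bracket: h₀ sin ϕ sin δ + cos ϕ cos δ sin h₀ = 1.2908×-0.75241×0.23514 + 0.65869×0.97196×0.96106 = -0.228371 + 0.615290 = 0.386919.
Q̄ = (S_0/π) × [bracket] = (1361/π) × 0.386919 = 167.62 W/m².
— Configuration B (ϕ=-48.8°):
cos h₀ = −tan(-48.8°) tan(-16.700°) = -0.3427, h₀ = 1.9206 rad.
Bracket: h₀ sin ϕ sin δ + cos ϕ cos δ sin h₀ = 1.9206×-0.75241×-0.28736 + 0.65869×0.95782×0.93944 = 0.415258 + 0.592699 = 1.007957.
Q̄ = (S_0/π) × [bracket] = (1361/π) × 1.007957 = 436.67 W/m².
Ratio Q̄_A / Q̄_B = 167.62 / 436.67 = 0.3839.

Q̄_A / Q̄_B ≈ 0.384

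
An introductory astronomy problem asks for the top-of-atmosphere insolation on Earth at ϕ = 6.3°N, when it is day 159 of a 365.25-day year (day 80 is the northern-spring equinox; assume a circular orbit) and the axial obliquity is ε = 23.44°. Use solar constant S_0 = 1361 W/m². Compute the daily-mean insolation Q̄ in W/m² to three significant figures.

Q̄ ≈ 426 W/m²

Solar longitude: L_s = 360° × (159 − 80)/365.25 = 77.864°.
sin δ = sin 23.44° × sin 77.864° = 0.38890, so δ = +22.886°.
cos h₀ = −tan(+6.3°) tan(+22.886°) = -0.0466, h₀ = 1.6174 rad.
Bracket: h₀ sin ϕ sin δ + cos ϕ cos δ sin h₀ = 1.6174×0.10973×0.38890 + 0.99396×0.92128×0.99891 = 0.069021 + 0.914717 = 0.983738.
Q̄ = (S_0/π) × [bracket] = (1361/π) × 0.983738 = 426.2 W/m².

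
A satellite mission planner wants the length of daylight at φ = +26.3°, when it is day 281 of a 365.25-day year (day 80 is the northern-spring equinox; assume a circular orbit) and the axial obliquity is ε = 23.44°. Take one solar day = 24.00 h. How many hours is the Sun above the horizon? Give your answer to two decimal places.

Solar longitude: λ_s = 360° × (281 − 80)/365.25 = 198.111°.
sin δ = sin 23.44° × sin 198.111° = -0.12366, so δ = -7.103°.
cos H₀ = −tan φ · tan δ = −tan(+26.3°) × tan(-7.103°) = 0.0616, so H₀ = 1.5092 rad = 86.47°.
Daylight = 2H₀/(2π) × 24.00 h = (1.5092/π) × 24.00 = 11.53 h.

11.53 h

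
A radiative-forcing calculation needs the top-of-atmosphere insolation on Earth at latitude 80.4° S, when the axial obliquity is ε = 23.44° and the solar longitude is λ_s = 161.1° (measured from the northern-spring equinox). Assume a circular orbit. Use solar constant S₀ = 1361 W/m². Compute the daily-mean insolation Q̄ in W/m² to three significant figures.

Solar declination: sin δ = sin ε · sin λ_s = sin 23.44° × sin 161.1° = 0.12885, so δ = +7.403°.
cos H₀ = −tan(-80.4°) tan(+7.403°) = 0.7682, H₀ = 0.6947 rad.
Bracket: H₀ sin φ sin δ + cos φ cos δ sin H₀ = 0.6947×-0.98600×0.12885 + 0.16677×0.99166×0.64019 = -0.088259 + 0.105874 = 0.017615.
Q̄ = (S₀/π) × [bracket] = (1361/π) × 0.017615 = 7.631 W/m².

Q̄ ≈ 7.63 W/m²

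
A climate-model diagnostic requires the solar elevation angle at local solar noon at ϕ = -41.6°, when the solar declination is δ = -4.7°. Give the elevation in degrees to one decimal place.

At local noon the hour angle is zero, so the zenith angle equals |ϕ − δ| = |-41.6° − (-4.700°)| = 36.900°.
Elevation = 90° − 36.900° = 53.1°.

53.1°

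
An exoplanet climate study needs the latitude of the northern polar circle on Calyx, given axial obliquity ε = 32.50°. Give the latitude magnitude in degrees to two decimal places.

The polar circle is the lowest latitude that experiences at least one full rotation of continuous daylight at the northern-summer solstice; it lies at |ϕ| = 90° − ε = 90° − 32.50° = 57.50°.

57.50°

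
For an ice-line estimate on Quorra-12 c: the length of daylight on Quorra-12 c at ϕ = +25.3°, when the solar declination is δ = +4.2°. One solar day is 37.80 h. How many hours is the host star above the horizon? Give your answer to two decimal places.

19.32 h

cos h₀ = −tan ϕ · tan δ = −tan(+25.3°) × tan(+4.200°) = -0.0347, so h₀ = 1.6055 rad = 91.99°.
Daylight = 2h₀/(2π) × 37.80 h = (1.6055/π) × 37.80 = 19.32 h.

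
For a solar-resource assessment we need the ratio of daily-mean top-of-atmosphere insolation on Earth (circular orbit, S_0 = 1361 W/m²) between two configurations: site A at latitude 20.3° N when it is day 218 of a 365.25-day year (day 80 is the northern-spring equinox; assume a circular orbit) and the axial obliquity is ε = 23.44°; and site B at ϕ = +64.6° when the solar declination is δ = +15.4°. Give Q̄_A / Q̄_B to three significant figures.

Q̄_A / Q̄_B ≈ 1.23

— Configuration A (ϕ=+20.3°):
Solar longitude: L_s = 360° × (218 − 80)/365.25 = 136.016°.
sin δ = sin 23.44° × sin 136.016° = 0.27625, so δ = +16.036°.
cos h₀ = −tan(+20.3°) tan(+16.036°) = -0.1063, h₀ = 1.6773 rad.
Bracket: h₀ sin ϕ sin δ + cos ϕ cos δ sin h₀ = 1.6773×0.34694×0.27625 + 0.93789×0.96109×0.99433 = 0.160756 + 0.896286 = 1.057042.
Q̄ = (S_0/π) × [bracket] = (1361/π) × 1.057042 = 457.93 W/m².
— Configuration B (ϕ=+64.6°):
cos h₀ = −tan(+64.6°) tan(+15.400°) = -0.5801, h₀ = 2.1896 rad.
Bracket: h₀ sin ϕ sin δ + cos ϕ cos δ sin h₀ = 2.1896×0.90334×0.26556 + 0.42894×0.96410×0.81455 = 0.525265 + 0.336850 = 0.862115.
Q̄ = (S_0/π) × [bracket] = (1361/π) × 0.862115 = 373.49 W/m².
Ratio Q̄_A / Q̄_B = 457.93 / 373.49 = 1.226.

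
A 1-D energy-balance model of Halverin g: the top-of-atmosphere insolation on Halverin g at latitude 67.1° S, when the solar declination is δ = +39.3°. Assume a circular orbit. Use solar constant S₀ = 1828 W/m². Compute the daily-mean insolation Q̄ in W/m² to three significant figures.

cos H₀ = −tan(-67.1°) tan(+39.300°) = 1.9376 ≥ 1 ⇒ polar night, H₀ = 0 and Q̄ = 0.

Q̄ ≈ 0.00 W/m²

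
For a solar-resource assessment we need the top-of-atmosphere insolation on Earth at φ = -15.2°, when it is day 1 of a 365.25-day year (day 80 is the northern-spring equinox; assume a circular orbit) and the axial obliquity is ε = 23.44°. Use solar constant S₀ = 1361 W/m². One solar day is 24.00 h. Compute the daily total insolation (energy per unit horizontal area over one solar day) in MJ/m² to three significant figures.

Solar longitude: λ_s = 360° × (1 − 80)/365.25 = -77.864°, i.e. -77.864° + 360° = 282.136°.
sin δ = sin 23.44° × sin 282.136° = -0.38890, so δ = -22.886°.
cos H₀ = −tan(-15.2°) tan(-22.886°) = -0.1147, H₀ = 1.6857 rad.
Bracket: H₀ sin φ sin δ + cos φ cos δ sin H₀ = 1.6857×-0.26219×-0.38890 + 0.96502×0.92128×0.99340 = 0.171884 + 0.883186 = 1.055070.
Q̄ = (S₀/π) × [bracket] = (1361/π) × 1.055070 = 457.08 W/m².
Daily total = Q̄ × 24.00 h × 3600 s/h = 457.08 × 24.00 × 3600 / 10⁶ = 39.49 MJ/m².

39.5 MJ/m²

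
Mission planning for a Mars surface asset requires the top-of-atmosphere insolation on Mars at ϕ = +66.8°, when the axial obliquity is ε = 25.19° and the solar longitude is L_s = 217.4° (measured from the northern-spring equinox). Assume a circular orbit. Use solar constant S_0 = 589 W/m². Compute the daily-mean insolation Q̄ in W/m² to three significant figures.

Q̄ ≈ 15.8 W/m²

Solar declination: sin δ = sin ε · sin L_s = sin 25.19° × sin 217.4° = -0.25851, so δ = -14.982°.
cos h₀ = −tan(+66.8°) tan(-14.982°) = 0.6244, h₀ = 0.8965 rad.
Bracket: h₀ sin ϕ sin δ + cos ϕ cos δ sin h₀ = 0.8965×0.91914×-0.25851 + 0.39394×0.96601×0.78112 = -0.213015 + 0.297255 = 0.084240.
Q̄ = (S_0/π) × [bracket] = (589/π) × 0.084240 = 15.79 W/m².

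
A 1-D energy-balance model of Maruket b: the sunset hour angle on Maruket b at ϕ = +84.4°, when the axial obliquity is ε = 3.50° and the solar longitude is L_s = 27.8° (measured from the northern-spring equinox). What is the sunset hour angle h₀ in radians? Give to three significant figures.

h₀ = 1.87 rad

Solar declination: sin δ = sin ε · sin L_s = sin 3.50° × sin 27.8° = 0.02847, so δ = +1.632°.
cos h₀ = −tan ϕ · tan δ = −tan(+84.4°) × tan(+1.632°) = -0.2905, so h₀ = 1.8655 rad = 106.89°.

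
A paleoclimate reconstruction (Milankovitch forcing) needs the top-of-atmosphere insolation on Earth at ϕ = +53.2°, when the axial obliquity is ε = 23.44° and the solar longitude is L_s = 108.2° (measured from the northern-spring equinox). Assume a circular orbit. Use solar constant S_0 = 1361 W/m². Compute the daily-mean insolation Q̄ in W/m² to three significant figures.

Q̄ ≈ 483 W/m²

Solar declination: sin δ = sin ε · sin L_s = sin 23.44° × sin 108.2° = 0.37789, so δ = +22.203°.
cos h₀ = −tan(+53.2°) tan(+22.203°) = -0.5456, h₀ = 2.1479 rad.
Bracket: h₀ sin ϕ sin δ + cos ϕ cos δ sin h₀ = 2.1479×0.80073×0.37789 + 0.59902×0.92585×0.83805 = 0.649928 + 0.464785 = 1.114713.
Q̄ = (S_0/π) × [bracket] = (1361/π) × 1.114713 = 482.9 W/m².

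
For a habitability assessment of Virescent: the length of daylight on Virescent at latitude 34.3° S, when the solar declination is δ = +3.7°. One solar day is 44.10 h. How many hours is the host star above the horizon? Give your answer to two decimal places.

21.43 h

cos H₀ = −tan φ · tan δ = −tan(-34.3°) × tan(+3.700°) = 0.0441, so H₀ = 1.5267 rad = 87.47°.
Daylight = 2H₀/(2π) × 44.10 h = (1.5267/π) × 44.10 = 21.43 h.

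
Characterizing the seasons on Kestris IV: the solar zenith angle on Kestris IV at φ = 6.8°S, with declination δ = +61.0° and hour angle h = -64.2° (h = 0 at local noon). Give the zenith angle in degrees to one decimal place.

θ_z = 83.9°

cos θ_z = sin φ sin δ + cos φ cos δ cos h = -0.103558 + 0.209520 = 0.105962.
θ_z = arccos(0.105962) = 83.9°.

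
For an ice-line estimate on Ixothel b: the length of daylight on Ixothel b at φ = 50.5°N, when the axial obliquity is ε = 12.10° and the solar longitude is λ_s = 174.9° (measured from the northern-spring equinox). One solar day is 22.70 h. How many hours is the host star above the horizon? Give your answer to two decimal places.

Solar declination: sin δ = sin ε · sin λ_s = sin 12.10° × sin 174.9° = 0.01863, so δ = +1.068°.
cos H₀ = −tan φ · tan δ = −tan(+50.5°) × tan(+1.068°) = -0.0226, so H₀ = 1.5934 rad = 91.30°.
Daylight = 2H₀/(2π) × 22.70 h = (1.5934/π) × 22.70 = 11.51 h.

11.51 h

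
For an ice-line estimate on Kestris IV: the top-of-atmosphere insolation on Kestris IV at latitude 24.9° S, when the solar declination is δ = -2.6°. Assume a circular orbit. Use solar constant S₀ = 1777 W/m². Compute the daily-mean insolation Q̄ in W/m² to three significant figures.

cos H₀ = −tan(-24.9°) tan(-2.600°) = -0.0211, H₀ = 1.5919 rad.
Bracket: H₀ sin φ sin δ + cos φ cos δ sin H₀ = 1.5919×-0.42104×-0.04536 + 0.90704×0.99897×0.99978 = 0.030403 + 0.905906 = 0.936309.
Q̄ = (S₀/π) × [bracket] = (1777/π) × 0.936309 = 529.6 W/m².

Q̄ ≈ 530 W/m²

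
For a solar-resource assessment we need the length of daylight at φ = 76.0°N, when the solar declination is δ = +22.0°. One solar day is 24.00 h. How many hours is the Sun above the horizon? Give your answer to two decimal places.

24.00 h

Sunrise equation: cos H₀ = −tan φ · tan δ = -1.6205 ≤ −1, so the Sun never sets (polar day) and H₀ = π.
Daylight = 2H₀/(2π) × 24.00 h = (3.1416/π) × 24.00 = 24.00 h.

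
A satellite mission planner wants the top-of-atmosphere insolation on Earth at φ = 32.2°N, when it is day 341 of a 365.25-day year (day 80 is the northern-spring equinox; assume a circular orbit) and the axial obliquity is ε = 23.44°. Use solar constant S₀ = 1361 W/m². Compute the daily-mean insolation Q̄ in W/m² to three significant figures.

Solar longitude: λ_s = 360° × (341 − 80)/365.25 = 257.248°.
sin δ = sin 23.44° × sin 257.248° = -0.38798, so δ = -22.829°.
cos H₀ = −tan(+32.2°) tan(-22.829°) = 0.2651, H₀ = 1.3025 rad.
Bracket: H₀ sin φ sin δ + cos φ cos δ sin H₀ = 1.3025×0.53288×-0.38798 + 0.84619×0.92167×0.96422 = -0.269288 + 0.752003 = 0.482715.
Q̄ = (S₀/π) × [bracket] = (1361/π) × 0.482715 = 209.1 W/m².

Q̄ ≈ 209 W/m²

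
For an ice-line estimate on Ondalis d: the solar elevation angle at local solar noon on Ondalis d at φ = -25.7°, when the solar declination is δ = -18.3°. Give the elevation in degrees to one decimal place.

82.6°

At local noon the hour angle is zero, so the zenith angle equals |φ − δ| = |-25.7° − (-18.300°)| = 7.400°.
Elevation = 90° − 7.400° = 82.6°.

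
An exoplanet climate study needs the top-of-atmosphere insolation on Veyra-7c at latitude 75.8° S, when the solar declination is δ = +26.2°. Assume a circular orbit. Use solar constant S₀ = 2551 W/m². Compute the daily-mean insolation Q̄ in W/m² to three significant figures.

Q̄ ≈ 0.00 W/m²

cos H₀ = −tan(-75.8°) tan(+26.200°) = 1.9446 ≥ 1 ⇒ polar night, H₀ = 0 and Q̄ = 0.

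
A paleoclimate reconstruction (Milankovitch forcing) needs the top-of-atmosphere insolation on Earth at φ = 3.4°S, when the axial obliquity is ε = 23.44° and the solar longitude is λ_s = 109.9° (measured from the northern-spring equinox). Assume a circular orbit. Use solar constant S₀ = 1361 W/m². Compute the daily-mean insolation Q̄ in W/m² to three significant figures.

Solar declination: sin δ = sin ε · sin λ_s = sin 23.44° × sin 109.9° = 0.37404, so δ = +21.965°.
cos H₀ = −tan(-3.4°) tan(+21.965°) = 0.0240, H₀ = 1.5468 rad.
Bracket: H₀ sin φ sin δ + cos φ cos δ sin H₀ = 1.5468×-0.05931×0.37404 + 0.99824×0.92741×0.99971 = -0.034315 + 0.925509 = 0.891194.
Q̄ = (S₀/π) × [bracket] = (1361/π) × 0.891194 = 386.1 W/m².

Q̄ ≈ 386 W/m²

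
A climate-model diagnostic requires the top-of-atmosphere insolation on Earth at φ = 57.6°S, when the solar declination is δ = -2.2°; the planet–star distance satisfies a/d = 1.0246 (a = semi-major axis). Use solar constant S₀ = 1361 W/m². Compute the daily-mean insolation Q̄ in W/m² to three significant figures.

cos H₀ = −tan(-57.6°) tan(-2.200°) = -0.0605, H₀ = 1.6314 rad.
Bracket: H₀ sin φ sin δ + cos φ cos δ sin H₀ = 1.6314×-0.84433×-0.03839 + 0.53583×0.99926×0.99817 = 0.052880 + 0.534454 = 0.587334.
Inverse-square distance factor (a/d)² = 1.0246² = 1.049805.
Q̄ = (S₀/π) × 1.049805 × [bracket] = (1361/π) × 1.049805 × 0.587334 = 267.1 W/m².

Q̄ ≈ 267 W/m²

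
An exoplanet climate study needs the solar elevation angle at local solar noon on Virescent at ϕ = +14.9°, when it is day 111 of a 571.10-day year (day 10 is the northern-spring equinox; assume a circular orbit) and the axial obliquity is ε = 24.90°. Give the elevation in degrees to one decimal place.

Solar longitude: L_s = 360° × (111 − 10)/571.10 = 63.667°.
sin δ = sin 24.90° × sin 63.667° = 0.37734, so δ = +22.169°.
At local noon the hour angle is zero, so the zenith angle equals |ϕ − δ| = |+14.9° − (+22.169°)| = 7.269°.
Elevation = 90° − 7.269° = 82.7°.

82.7°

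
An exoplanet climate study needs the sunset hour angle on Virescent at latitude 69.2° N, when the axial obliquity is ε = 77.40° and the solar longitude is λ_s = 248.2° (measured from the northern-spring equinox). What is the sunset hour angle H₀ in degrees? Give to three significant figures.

H₀ = 0.00°

Solar declination: sin δ = sin ε · sin λ_s = sin 77.40° × sin 248.2° = -0.90612, so δ = -64.975°.
cos H₀ = −tan φ · tan δ = 5.6391 ≥ 1, so the host star never rises (polar night) and H₀ = 0.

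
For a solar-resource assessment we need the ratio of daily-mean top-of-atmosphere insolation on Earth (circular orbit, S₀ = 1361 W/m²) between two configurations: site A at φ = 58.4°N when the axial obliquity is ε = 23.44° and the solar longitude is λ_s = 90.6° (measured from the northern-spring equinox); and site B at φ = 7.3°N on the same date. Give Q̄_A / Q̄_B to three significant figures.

— Configuration A (φ=+58.4°):
Solar declination: sin δ = sin ε · sin λ_s = sin 23.44° × sin 90.6° = 0.39777, so δ = +23.439°.
cos H₀ = −tan(+58.4°) tan(+23.439°) = -0.7047, H₀ = 2.3528 rad.
Bracket: H₀ sin φ sin δ + cos φ cos δ sin H₀ = 2.3528×0.85173×0.39777 + 0.52399×0.91749×0.70950 = 0.797111 + 0.341096 = 1.138207.
Q̄ = (S₀/π) × [bracket] = (1361/π) × 1.138207 = 493.09 W/m².
— Configuration B (φ=+7.3°):
cos H₀ = −tan(+7.3°) tan(+23.439°) = -0.0555, H₀ = 1.6264 rad.
Bracket: H₀ sin φ sin δ + cos φ cos δ sin H₀ = 1.6264×0.12706×0.39777 + 0.99189×0.91749×0.99846 = 0.082199 + 0.908648 = 0.990847.
Q̄ = (S₀/π) × [bracket] = (1361/π) × 0.990847 = 429.25 W/m².
Ratio Q̄_A / Q̄_B = 493.09 / 429.25 = 1.149.

Q̄_A / Q̄_B ≈ 1.15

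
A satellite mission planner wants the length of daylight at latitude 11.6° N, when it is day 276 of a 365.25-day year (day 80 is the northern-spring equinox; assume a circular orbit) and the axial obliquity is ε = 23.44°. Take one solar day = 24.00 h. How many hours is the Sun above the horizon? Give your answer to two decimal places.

11.86 h

Solar longitude: L_s = 360° × (276 − 80)/365.25 = 193.183°.
sin δ = sin 23.44° × sin 193.183° = -0.09072, so δ = -5.205°.
cos h₀ = −tan ϕ · tan δ = −tan(+11.6°) × tan(-5.205°) = 0.0187, so h₀ = 1.5521 rad = 88.93°.
Daylight = 2h₀/(2π) × 24.00 h = (1.5521/π) × 24.00 = 11.86 h.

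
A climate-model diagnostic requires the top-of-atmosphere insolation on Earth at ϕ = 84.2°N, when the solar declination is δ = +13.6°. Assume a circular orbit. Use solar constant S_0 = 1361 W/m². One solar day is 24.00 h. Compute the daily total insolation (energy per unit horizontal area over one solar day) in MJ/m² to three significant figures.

27.5 MJ/m²

cos h₀ = −tan(+84.2°) tan(+13.600°) = -2.3817 ≤ −1 ⇒ polar day, h₀ = π.
Bracket: h₀ sin ϕ sin δ + cos ϕ cos δ sin h₀ = 3.1416×0.99488×0.23514 + 0.10106×0.97196×0.00000 = 0.734934 + 0.000000 = 0.734934.
Q̄ = (S_0/π) × [bracket] = (1361/π) × 0.734934 = 318.39 W/m².
Daily total = Q̄ × 24.00 h × 3600 s/h = 318.39 × 24.00 × 3600 / 10⁶ = 27.51 MJ/m².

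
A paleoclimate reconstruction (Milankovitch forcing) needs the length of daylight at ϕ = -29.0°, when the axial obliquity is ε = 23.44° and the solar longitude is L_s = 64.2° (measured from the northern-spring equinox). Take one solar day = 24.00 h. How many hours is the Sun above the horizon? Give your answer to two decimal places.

Solar declination: sin δ = sin ε · sin L_s = sin 23.44° × sin 64.2° = 0.35814, so δ = +20.986°.
cos h₀ = −tan ϕ · tan δ = −tan(-29.0°) × tan(+20.986°) = 0.2126, so h₀ = 1.3565 rad = 77.72°.
Daylight = 2h₀/(2π) × 24.00 h = (1.3565/π) × 24.00 = 10.36 h.

10.36 h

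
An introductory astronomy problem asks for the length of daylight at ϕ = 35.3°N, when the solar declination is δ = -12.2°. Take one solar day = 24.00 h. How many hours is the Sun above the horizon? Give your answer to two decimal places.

cos h₀ = −tan ϕ · tan δ = −tan(+35.3°) × tan(-12.200°) = 0.1531, so h₀ = 1.4171 rad = 81.19°.
Daylight = 2h₀/(2π) × 24.00 h = (1.4171/π) × 24.00 = 10.83 h.

10.83 h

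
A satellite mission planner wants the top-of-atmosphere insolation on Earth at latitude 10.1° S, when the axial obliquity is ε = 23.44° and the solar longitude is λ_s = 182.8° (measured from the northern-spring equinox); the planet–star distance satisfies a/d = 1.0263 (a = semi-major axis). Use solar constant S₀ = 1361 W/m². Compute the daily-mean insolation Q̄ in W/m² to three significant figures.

Q̄ ≈ 452 W/m²

Solar declination: sin δ = sin ε · sin λ_s = sin 23.44° × sin 182.8° = -0.01943, so δ = -1.113°.
cos H₀ = −tan(-10.1°) tan(-1.113°) = -0.0035, H₀ = 1.5743 rad.
Bracket: H₀ sin φ sin δ + cos φ cos δ sin H₀ = 1.5743×-0.17537×-0.01943 + 0.98450×0.99981×0.99999 = 0.005364 + 0.984303 = 0.989667.
Inverse-square distance factor (a/d)² = 1.0263² = 1.053292.
Q̄ = (S₀/π) × 1.053292 × [bracket] = (1361/π) × 1.053292 × 0.989667 = 451.6 W/m².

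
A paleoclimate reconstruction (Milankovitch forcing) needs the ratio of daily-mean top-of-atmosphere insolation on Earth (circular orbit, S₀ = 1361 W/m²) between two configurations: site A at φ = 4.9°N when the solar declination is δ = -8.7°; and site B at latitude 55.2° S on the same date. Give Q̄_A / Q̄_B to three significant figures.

Q̄_A / Q̄_B ≈ 1.25

— Configuration A (φ=+4.9°):
cos H₀ = −tan(+4.9°) tan(-8.700°) = 0.0131, H₀ = 1.5577 rad.
Bracket: H₀ sin φ sin δ + cos φ cos δ sin H₀ = 1.5577×0.08542×-0.15126 + 0.99635×0.98849×0.99991 = -0.020126 + 0.984793 = 0.964667.
Q̄ = (S₀/π) × [bracket] = (1361/π) × 0.964667 = 417.91 W/m².
— Configuration B (φ=-55.2°):
cos H₀ = −tan(-55.2°) tan(-8.700°) = -0.2202, H₀ = 1.7928 rad.
Bracket: H₀ sin φ sin δ + cos φ cos δ sin H₀ = 1.7928×-0.82115×-0.15126 + 0.57071×0.98849×0.97546 = 0.222679 + 0.550297 = 0.772976.
Q̄ = (S₀/π) × [bracket] = (1361/π) × 0.772976 = 334.87 W/m².
Ratio Q̄_A / Q̄_B = 417.91 / 334.87 = 1.248.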